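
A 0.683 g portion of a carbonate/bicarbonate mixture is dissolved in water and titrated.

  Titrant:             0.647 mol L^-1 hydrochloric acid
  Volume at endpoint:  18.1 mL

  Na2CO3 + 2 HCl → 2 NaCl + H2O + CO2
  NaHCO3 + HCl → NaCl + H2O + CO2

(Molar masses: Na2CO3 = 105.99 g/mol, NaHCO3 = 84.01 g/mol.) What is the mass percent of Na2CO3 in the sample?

n(HCl) = 0.0181 × 0.647 = 0.0117 mol
Let x = n(Na2CO3), y = n(NaHCO3).
Titrant: 2x + 1y = 0.0117;  mass: 105.99x + 84.01y = 0.683
Solving, x = 4.85 × 10^-3 mol, y = 2.01 × 10^-3 mol
mass of Na2CO3 = 4.85 × 10^-3 × 105.99 = 0.514 g
% Na2CO3 = 0.514 / 0.683 × 100 = 75.3 %

75.3 %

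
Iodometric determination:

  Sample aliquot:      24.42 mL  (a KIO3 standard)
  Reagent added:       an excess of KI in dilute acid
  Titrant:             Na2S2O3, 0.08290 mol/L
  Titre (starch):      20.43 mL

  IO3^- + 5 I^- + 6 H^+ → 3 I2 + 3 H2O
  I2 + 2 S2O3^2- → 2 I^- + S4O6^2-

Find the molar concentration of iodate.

n(S2O3^2-) = 0.02043 × 0.08290 = 1.694 × 10^-3 mol
n(I2) = n(S2O3^2-)/2 = 8.468 × 10^-4 mol
From the 1:3 ratio, n(IO3^-) in the aliquot = 1/3 × 8.468 × 10^-4 = 2.823 × 10^-4 mol
[IO3^-] = 2.823 × 10^-4 / 0.02442 = 0.01156 mol/L

0.01156 mol/L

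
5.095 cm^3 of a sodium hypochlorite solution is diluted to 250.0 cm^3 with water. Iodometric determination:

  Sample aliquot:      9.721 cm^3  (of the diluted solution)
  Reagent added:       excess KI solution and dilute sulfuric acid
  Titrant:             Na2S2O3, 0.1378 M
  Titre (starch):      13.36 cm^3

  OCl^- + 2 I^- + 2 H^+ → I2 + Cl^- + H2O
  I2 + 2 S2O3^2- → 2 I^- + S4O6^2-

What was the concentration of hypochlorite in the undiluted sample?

n(S2O3^2-) = 0.01336 × 0.1378 = 1.841 × 10^-3 mol
n(I2) = n(S2O3^2-)/2 = 9.205 × 10^-4 mol
n(OCl^-) in the aliquot = 9.205 × 10^-4 mol (1:1 ratio)
[OCl^-]_dilute = 9.205 × 10^-4 / 0.009721 = 0.09469 mol/L
[OCl^-]_original = 0.09469 × 250.0/5.095 = 4.646 mol/L

4.646 M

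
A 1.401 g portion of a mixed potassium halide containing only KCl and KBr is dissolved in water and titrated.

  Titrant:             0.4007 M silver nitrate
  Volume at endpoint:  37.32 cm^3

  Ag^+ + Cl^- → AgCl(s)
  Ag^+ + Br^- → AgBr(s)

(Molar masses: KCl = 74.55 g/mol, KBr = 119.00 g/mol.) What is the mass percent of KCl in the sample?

n(AgNO3) = 0.03732 × 0.4007 = 0.01495 mol
Let x = n(KCl), y = n(KBr).
Titrant: 1x + 1y = 0.01495;  mass: 74.55x + 119.00y = 1.401
Solving, x = 8.516 × 10^-3 mol, y = 6.438 × 10^-3 mol
mass of KCl = 8.516 × 10^-3 × 74.55 = 0.6349 g
% KCl = 0.6349 / 1.401 × 100 = 45.32 %

45.32 %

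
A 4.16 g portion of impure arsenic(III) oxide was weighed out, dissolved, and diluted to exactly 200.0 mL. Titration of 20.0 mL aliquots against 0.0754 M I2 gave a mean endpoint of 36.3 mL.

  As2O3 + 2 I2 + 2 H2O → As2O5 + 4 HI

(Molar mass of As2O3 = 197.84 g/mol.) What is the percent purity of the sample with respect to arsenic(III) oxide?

n(I2) per titration = 0.0363 × 0.0754 = 2.74 × 10^-3 mol
From the 1:2 ratio, n(As2O3) in each aliquot = 1/2 × 2.74 × 10^-3 = 1.37 × 10^-3 mol
n(As2O3) in the whole flask = 1.37 × 10^-3 × 200.0/20.0 = 0.0137 mol
mass of As2O3 = 0.0137 × 197.84 = 2.71 g
% As2O3 = 2.71 / 4.16 × 100 = 65.1 %

65.1 %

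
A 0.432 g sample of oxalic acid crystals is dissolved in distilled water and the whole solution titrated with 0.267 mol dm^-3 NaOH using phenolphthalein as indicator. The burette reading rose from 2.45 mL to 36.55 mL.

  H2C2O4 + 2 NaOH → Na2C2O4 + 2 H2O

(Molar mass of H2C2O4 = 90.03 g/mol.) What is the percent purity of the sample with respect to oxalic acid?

94.9 %

n(NaOH) = 0.0341 L × 0.267 mol/L = 9.10 × 10^-3 mol
From the 1:2 ratio, n(H2C2O4) = 1/2 × 9.10 × 10^-3 = 4.55 × 10^-3 mol
mass of H2C2O4 = 4.55 × 10^-3 × 90.03 g/mol = 0.410 g
% H2C2O4 = 0.410 / 0.432 × 100 = 94.9 %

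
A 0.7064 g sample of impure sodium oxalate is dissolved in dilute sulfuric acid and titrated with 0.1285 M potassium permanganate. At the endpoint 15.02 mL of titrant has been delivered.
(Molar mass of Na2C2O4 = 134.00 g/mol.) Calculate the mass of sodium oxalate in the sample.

2 MnO4^- + 5 C2O4^2- + 16 H^+ → 2 Mn^2+ + 10 CO2 + 8 H2O
n(KMnO4) = 0.01502 L × 0.1285 mol/L = 1.930 × 10^-3 mol
From the 5:2 ratio, n(Na2C2O4) = 5/2 × 1.930 × 10^-3 = 4.825 × 10^-3 mol
mass of Na2C2O4 = 4.825 × 10^-3 × 134.00 g/mol = 0.6466 g

0.6466 g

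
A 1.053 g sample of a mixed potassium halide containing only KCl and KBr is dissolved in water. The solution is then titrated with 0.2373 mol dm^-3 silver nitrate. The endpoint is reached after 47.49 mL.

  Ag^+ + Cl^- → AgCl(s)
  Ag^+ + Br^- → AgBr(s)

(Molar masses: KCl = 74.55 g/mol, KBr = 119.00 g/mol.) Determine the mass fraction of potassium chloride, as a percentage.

45.88 %

n(AgNO3) = 0.04749 × 0.2373 = 0.01127 mol
Let x = n(KCl), y = n(KBr).
Titrant: 1x + 1y = 0.01127;  mass: 74.55x + 119.00y = 1.053
Solving, x = 6.480 × 10^-3 mol, y = 4.789 × 10^-3 mol
mass of KCl = 6.480 × 10^-3 × 74.55 = 0.4831 g
% KCl = 0.4831 / 1.053 × 100 = 45.88 %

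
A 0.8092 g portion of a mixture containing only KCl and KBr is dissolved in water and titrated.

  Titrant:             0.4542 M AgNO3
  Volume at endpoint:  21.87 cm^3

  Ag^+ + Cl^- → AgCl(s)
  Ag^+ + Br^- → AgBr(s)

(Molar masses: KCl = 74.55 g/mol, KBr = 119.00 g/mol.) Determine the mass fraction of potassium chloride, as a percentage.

n(AgNO3) = 0.02187 × 0.4542 = 9.933 × 10^-3 mol
Let x = n(KCl), y = n(KBr).
Titrant: 1x + 1y = 9.933 × 10^-3;  mass: 74.55x + 119.00y = 0.8092
Solving, x = 8.389 × 10^-3 mol, y = 1.545 × 10^-3 mol
mass of KCl = 8.389 × 10^-3 × 74.55 = 0.6254 g
% KCl = 0.6254 / 0.8092 × 100 = 77.28 %

77.28 %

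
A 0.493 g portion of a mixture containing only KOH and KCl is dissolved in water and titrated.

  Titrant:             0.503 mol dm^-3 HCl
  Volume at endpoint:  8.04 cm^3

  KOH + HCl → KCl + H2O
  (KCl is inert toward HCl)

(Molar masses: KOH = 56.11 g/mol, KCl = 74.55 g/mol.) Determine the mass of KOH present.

0.227 g

n(HCl) = 0.00804 × 0.503 = 4.04 × 10^-3 mol
Let x = n(KOH), y = n(KCl).
Titrant: 1x = 4.04 × 10^-3;  mass: 56.11x + 74.55y = 0.493
Solving, x = 4.04 × 10^-3 mol, y = 3.57 × 10^-3 mol
mass of KOH = 4.04 × 10^-3 × 56.11 = 0.227 g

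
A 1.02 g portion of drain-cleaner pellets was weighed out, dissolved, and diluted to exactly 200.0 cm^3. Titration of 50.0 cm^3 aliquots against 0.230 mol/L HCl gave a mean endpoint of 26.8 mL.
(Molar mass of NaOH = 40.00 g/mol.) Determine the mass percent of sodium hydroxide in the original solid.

NaOH + HCl → NaCl + H2O
n(HCl) per titration = 0.0268 × 0.230 = 6.16 × 10^-3 mol
n(NaOH) in each aliquot = 6.16 × 10^-3 mol (1:1 ratio)
n(NaOH) in the whole flask = 6.16 × 10^-3 × 200.0/50.0 = 0.0247 mol
mass of NaOH = 0.0247 × 40.00 = 0.986 g
% NaOH = 0.986 / 1.02 × 100 = 96.7 %

96.7 %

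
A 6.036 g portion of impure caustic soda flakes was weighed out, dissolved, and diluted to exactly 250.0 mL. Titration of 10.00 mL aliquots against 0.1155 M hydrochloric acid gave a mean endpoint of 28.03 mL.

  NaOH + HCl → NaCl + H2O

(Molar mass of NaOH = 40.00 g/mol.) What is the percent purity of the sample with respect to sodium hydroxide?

n(HCl) per titration = 0.02803 × 0.1155 = 3.237 × 10^-3 mol
n(NaOH) in each aliquot = 3.237 × 10^-3 mol (1:1 ratio)
n(NaOH) in the whole flask = 3.237 × 10^-3 × 250.0/10.00 = 0.08094 mol
mass of NaOH = 0.08094 × 40.00 = 3.237 g
% NaOH = 3.237 / 6.036 × 100 = 53.64 %

53.64 %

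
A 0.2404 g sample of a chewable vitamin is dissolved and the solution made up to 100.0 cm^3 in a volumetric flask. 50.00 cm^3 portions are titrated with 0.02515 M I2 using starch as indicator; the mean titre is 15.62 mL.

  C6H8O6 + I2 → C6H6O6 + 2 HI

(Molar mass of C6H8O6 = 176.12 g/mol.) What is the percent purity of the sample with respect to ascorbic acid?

n(I2) per titration = 0.01562 × 0.02515 = 3.928 × 10^-4 mol
n(C6H8O6) in each aliquot = 3.928 × 10^-4 mol (1:1 ratio)
n(C6H8O6) in the whole flask = 3.928 × 10^-4 × 100.0/50.00 = 7.857 × 10^-4 mol
mass of C6H8O6 = 7.857 × 10^-4 × 176.12 = 0.1384 g
% C6H8O6 = 0.1384 / 0.2404 × 100 = 57.56 %

57.56 %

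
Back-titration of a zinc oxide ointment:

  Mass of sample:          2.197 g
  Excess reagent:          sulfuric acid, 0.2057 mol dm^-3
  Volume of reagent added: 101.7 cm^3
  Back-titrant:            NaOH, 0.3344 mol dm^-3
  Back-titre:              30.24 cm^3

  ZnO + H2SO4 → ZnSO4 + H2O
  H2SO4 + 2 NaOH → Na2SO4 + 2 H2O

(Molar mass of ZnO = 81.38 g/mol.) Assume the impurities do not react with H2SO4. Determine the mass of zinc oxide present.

n(H2SO4) added = 0.1017 × 0.2057 = 0.02092 mol
n(NaOH) used in back-titration = 0.03024 × 0.3344 = 0.01011 mol
From the 1:2 ratio, n(H2SO4) left over = 1/2 × 0.01011 = 5.056 × 10^-3 mol
n(H2SO4) consumed by analyte = 0.02092 − 5.056 × 10^-3 = 0.01586 mol
n(ZnO) = 0.01586 mol (1:1 ratio)
mass of ZnO = 0.01586 × 81.38 = 1.291 g

1.291 g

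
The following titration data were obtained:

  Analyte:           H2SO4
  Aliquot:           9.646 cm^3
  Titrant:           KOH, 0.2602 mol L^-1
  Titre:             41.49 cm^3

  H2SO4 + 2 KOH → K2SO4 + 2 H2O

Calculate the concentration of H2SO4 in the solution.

0.5596 mol/L

n(KOH) = 0.04149 L × 0.2602 mol/L = 0.01080 mol
From the 1:2 mole ratio, n(H2SO4) = 1/2 × 0.01080 = 5.398 × 10^-3 mol
[H2SO4] = 5.398 × 10^-3 mol / 0.009646 L = 0.5596 mol/L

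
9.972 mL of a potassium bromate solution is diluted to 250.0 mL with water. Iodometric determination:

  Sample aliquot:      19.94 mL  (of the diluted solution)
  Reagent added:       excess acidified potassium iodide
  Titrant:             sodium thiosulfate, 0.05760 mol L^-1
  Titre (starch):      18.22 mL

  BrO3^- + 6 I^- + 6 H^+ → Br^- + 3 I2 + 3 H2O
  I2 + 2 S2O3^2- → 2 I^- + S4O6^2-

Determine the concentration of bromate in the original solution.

n(S2O3^2-) = 0.01822 × 0.05760 = 1.049 × 10^-3 mol
n(I2) = n(S2O3^2-)/2 = 5.247 × 10^-4 mol
From the 1:3 ratio, n(BrO3^-) in the aliquot = 1/3 × 5.247 × 10^-4 = 1.749 × 10^-4 mol
[BrO3^-]_dilute = 1.749 × 10^-4 / 0.01994 = 0.008772 mol/L
[BrO3^-]_original = 0.008772 × 250.0/9.972 = 0.2199 mol/L

0.2199 mol/L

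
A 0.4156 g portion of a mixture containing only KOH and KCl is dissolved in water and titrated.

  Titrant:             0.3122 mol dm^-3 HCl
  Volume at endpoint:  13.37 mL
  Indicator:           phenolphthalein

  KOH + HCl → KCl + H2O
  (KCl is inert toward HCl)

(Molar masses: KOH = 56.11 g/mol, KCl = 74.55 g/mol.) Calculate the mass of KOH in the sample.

0.2342 g

n(HCl) = 0.01337 × 0.3122 = 4.174 × 10^-3 mol
Let x = n(KOH), y = n(KCl).
Titrant: 1x = 4.174 × 10^-3;  mass: 56.11x + 74.55y = 0.4156
Solving, x = 4.174 × 10^-3 mol, y = 2.433 × 10^-3 mol
mass of KOH = 4.174 × 10^-3 × 56.11 = 0.2342 g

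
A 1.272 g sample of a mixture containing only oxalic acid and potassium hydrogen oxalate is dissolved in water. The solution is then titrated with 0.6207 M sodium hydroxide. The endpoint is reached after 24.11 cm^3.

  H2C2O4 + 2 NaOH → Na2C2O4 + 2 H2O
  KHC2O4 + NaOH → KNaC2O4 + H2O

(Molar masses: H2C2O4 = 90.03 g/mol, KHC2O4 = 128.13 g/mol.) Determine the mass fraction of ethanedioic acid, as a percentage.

n(NaOH) = 0.02411 × 0.6207 = 0.01497 mol
Let x = n(H2C2O4), y = n(KHC2O4).
Titrant: 2x + 1y = 0.01497;  mass: 90.03x + 128.13y = 1.272
Solving, x = 3.883 × 10^-3 mol, y = 7.199 × 10^-3 mol
mass of H2C2O4 = 3.883 × 10^-3 × 90.03 = 0.3496 g
% H2C2O4 = 0.3496 / 1.272 × 100 = 27.48 %

27.48 %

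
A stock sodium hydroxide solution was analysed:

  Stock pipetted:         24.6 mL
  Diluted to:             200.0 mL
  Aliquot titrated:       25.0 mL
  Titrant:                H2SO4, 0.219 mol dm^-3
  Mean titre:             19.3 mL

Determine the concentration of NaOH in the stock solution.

2.75 mol/L

2 NaOH + H2SO4 → Na2SO4 + 2 H2O
n(H2SO4) = 0.0193 × 0.219 = 4.23 × 10^-3 mol
From the 2:1 ratio, n(NaOH) in the aliquot = 2/1 × 4.23 × 10^-3 = 8.45 × 10^-3 mol
[NaOH]_dilute = 8.45 × 10^-3 / 0.0250 = 0.338 mol/L
Dilution factor = 200.0 / 24.6 = 8.130
[NaOH]_stock = 0.338 × 8.130 = 2.75 mol/L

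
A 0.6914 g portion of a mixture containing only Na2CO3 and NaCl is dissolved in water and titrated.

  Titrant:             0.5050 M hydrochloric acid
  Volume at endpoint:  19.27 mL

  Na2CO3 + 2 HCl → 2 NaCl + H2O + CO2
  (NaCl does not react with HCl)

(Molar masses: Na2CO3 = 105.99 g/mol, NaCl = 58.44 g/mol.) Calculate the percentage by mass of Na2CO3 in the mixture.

n(HCl) = 0.01927 × 0.5050 = 9.731 × 10^-3 mol
Let x = n(Na2CO3), y = n(NaCl).
Titrant: 2x = 9.731 × 10^-3;  mass: 105.99x + 58.44y = 0.6914
Solving, x = 4.866 × 10^-3 mol, y = 3.006 × 10^-3 mol
mass of Na2CO3 = 4.866 × 10^-3 × 105.99 = 0.5157 g
% Na2CO3 = 0.5157 / 0.6914 × 100 = 74.59 %

74.59 %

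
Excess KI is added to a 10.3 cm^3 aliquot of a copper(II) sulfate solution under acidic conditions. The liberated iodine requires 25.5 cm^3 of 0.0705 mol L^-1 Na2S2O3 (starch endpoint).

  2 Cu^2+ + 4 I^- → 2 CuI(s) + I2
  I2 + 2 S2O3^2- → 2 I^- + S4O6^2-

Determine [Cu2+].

0.175 mol/L

n(S2O3^2-) = 0.0255 × 0.0705 = 1.80 × 10^-3 mol
n(I2) = n(S2O3^2-)/2 = 8.99 × 10^-4 mol
From the 2:1 ratio, n(Cu2+) in the aliquot = 2/1 × 8.99 × 10^-4 = 1.80 × 10^-3 mol
[Cu2+] = 1.80 × 10^-3 / 0.0103 = 0.175 mol/L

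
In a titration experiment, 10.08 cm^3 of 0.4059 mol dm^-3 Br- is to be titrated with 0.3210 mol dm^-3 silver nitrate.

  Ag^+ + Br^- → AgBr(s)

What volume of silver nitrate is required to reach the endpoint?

12.75 mL

n(Br-) = 0.01008 L × 0.4059 mol/L = 4.091 × 10^-3 mol
n(AgNO3) = 4.091 × 10^-3 mol (1:1 stoichiometry)
V(AgNO3) = 4.091 × 10^-3 mol / 0.3210 mol/L = 0.01275 L = 12.75 mL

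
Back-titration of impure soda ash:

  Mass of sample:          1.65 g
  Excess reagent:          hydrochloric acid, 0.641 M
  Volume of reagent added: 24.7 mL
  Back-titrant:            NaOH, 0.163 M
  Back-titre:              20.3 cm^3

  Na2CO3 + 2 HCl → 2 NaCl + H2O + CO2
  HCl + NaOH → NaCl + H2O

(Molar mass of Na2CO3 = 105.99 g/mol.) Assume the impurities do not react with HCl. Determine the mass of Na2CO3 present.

n(HCl) added = 0.0247 × 0.641 = 0.0158 mol
n(NaOH) used in back-titration = 0.0203 × 0.163 = 3.31 × 10^-3 mol
n(HCl) left over = 3.31 × 10^-3 mol (1:1 ratio)
n(HCl) consumed by analyte = 0.0158 − 3.31 × 10^-3 = 0.0125 mol
From the 1:2 ratio, n(Na2CO3) = 1/2 × 0.0125 = 6.26 × 10^-3 mol
mass of Na2CO3 = 6.26 × 10^-3 × 105.99 = 0.664 g

0.664 g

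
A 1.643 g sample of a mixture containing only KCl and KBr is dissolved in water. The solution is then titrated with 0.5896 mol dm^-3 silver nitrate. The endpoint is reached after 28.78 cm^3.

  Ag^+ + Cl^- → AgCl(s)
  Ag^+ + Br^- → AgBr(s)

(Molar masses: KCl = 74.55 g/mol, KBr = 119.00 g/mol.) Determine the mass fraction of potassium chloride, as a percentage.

n(AgNO3) = 0.02878 × 0.5896 = 0.01697 mol
Let x = n(KCl), y = n(KBr).
Titrant: 1x + 1y = 0.01697;  mass: 74.55x + 119.00y = 1.643
Solving, x = 8.465 × 10^-3 mol, y = 8.504 × 10^-3 mol
mass of KCl = 8.465 × 10^-3 × 74.55 = 0.6311 g
% KCl = 0.6311 / 1.643 × 100 = 38.41 %

38.41 %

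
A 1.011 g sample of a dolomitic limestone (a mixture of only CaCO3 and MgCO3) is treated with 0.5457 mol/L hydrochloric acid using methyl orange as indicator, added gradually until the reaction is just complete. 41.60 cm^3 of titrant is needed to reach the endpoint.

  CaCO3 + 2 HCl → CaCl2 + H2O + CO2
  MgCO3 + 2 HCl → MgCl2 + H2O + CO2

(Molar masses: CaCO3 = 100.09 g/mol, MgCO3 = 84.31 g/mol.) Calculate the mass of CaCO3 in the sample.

n(HCl) = 0.04160 × 0.5457 = 0.02270 mol
Let x = n(CaCO3), y = n(MgCO3).
Titrant: 2x + 2y = 0.02270;  mass: 100.09x + 84.31y = 1.011
Solving, x = 3.424 × 10^-3 mol, y = 7.926 × 10^-3 mol
mass of CaCO3 = 3.424 × 10^-3 × 100.09 = 0.3427 g

0.3427 g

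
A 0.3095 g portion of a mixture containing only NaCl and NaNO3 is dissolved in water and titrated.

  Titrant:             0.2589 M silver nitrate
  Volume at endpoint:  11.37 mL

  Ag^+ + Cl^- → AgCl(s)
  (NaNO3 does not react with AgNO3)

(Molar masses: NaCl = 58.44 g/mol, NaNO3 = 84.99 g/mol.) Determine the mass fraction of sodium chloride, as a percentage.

55.58 %

n(AgNO3) = 0.01137 × 0.2589 = 2.944 × 10^-3 mol
Let x = n(NaCl), y = n(NaNO3).
Titrant: 1x = 2.944 × 10^-3;  mass: 58.44x + 84.99y = 0.3095
Solving, x = 2.944 × 10^-3 mol, y = 1.617 × 10^-3 mol
mass of NaCl = 2.944 × 10^-3 × 58.44 = 0.1720 g
% NaCl = 0.1720 / 0.3095 × 100 = 55.58 %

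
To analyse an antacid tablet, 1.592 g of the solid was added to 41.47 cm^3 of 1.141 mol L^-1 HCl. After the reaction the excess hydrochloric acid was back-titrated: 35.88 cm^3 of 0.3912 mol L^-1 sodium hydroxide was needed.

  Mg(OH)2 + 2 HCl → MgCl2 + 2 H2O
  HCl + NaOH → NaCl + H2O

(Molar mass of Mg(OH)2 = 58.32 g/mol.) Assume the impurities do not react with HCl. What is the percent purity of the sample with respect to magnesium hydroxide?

60.96 %

n(HCl) added = 0.04147 × 1.141 = 0.04732 mol
n(NaOH) used in back-titration = 0.03588 × 0.3912 = 0.01404 mol
n(HCl) left over = 0.01404 mol (1:1 ratio)
n(HCl) consumed by analyte = 0.04732 − 0.01404 = 0.03328 mol
From the 1:2 ratio, n(Mg(OH)2) = 1/2 × 0.03328 = 0.01664 mol
mass of Mg(OH)2 = 0.01664 × 58.32 = 0.9705 g
% Mg(OH)2 = 0.9705 / 1.592 × 100 = 60.96 %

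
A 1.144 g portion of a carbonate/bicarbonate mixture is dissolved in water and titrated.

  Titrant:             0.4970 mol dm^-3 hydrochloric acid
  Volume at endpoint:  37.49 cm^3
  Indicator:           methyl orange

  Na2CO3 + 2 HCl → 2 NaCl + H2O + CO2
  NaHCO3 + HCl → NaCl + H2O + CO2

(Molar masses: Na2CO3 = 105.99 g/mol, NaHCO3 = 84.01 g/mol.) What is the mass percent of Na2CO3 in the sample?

62.93 %

n(HCl) = 0.03749 × 0.4970 = 0.01863 mol
Let x = n(Na2CO3), y = n(NaHCO3).
Titrant: 2x + 1y = 0.01863;  mass: 105.99x + 84.01y = 1.144
Solving, x = 6.792 × 10^-3 mol, y = 5.048 × 10^-3 mol
mass of Na2CO3 = 6.792 × 10^-3 × 105.99 = 0.7199 g
% Na2CO3 = 0.7199 / 1.144 × 100 = 62.93 %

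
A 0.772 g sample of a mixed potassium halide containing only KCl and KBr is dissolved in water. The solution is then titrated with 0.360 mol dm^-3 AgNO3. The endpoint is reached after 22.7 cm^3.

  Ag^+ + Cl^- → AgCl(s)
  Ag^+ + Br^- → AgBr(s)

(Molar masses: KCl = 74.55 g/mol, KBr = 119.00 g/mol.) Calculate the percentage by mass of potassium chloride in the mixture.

n(AgNO3) = 0.0227 × 0.360 = 8.17 × 10^-3 mol
Let x = n(KCl), y = n(KBr).
Titrant: 1x + 1y = 8.17 × 10^-3;  mass: 74.55x + 119.00y = 0.772
Solving, x = 4.51 × 10^-3 mol, y = 3.66 × 10^-3 mol
mass of KCl = 4.51 × 10^-3 × 74.55 = 0.336 g
% KCl = 0.336 / 0.772 × 100 = 43.6 %

43.6 %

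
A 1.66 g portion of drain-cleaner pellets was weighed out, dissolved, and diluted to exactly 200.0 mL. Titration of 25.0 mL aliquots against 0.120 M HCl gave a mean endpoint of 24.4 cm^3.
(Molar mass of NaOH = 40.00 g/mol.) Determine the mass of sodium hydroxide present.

0.937 g

NaOH + HCl → NaCl + H2O
n(HCl) per titration = 0.0244 × 0.120 = 2.93 × 10^-3 mol
n(NaOH) in each aliquot = 2.93 × 10^-3 mol (1:1 ratio)
n(NaOH) in the whole flask = 2.93 × 10^-3 × 200.0/25.0 = 0.0234 mol
mass of NaOH = 0.0234 × 40.00 = 0.937 g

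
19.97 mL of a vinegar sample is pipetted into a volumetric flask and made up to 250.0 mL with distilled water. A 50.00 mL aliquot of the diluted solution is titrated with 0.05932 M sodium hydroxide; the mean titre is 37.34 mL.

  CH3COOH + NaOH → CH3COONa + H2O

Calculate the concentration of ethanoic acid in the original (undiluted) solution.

0.5546 M

n(NaOH) = 0.03734 × 0.05932 = 2.215 × 10^-3 mol
n(CH3COOH) in the aliquot = 2.215 × 10^-3 mol (1:1 ratio)
[CH3COOH]_dilute = 2.215 × 10^-3 / 0.05000 = 0.04430 mol/L
Dilution factor = 250.0 / 19.97 = 12.52
[CH3COOH]_stock = 0.04430 × 12.52 = 0.5546 mol/L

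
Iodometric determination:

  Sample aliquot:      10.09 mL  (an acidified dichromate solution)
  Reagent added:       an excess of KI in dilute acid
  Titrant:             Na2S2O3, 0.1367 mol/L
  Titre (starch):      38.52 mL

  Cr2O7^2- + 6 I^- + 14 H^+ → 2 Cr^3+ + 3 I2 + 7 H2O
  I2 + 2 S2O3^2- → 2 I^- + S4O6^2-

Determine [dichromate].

0.08698 mol/L

n(S2O3^2-) = 0.03852 × 0.1367 = 5.266 × 10^-3 mol
n(I2) = n(S2O3^2-)/2 = 2.633 × 10^-3 mol
From the 1:3 ratio, n(Cr2O7^2-) in the aliquot = 1/3 × 2.633 × 10^-3 = 8.776 × 10^-4 mol
[Cr2O7^2-] = 8.776 × 10^-4 / 0.01009 = 0.08698 mol/L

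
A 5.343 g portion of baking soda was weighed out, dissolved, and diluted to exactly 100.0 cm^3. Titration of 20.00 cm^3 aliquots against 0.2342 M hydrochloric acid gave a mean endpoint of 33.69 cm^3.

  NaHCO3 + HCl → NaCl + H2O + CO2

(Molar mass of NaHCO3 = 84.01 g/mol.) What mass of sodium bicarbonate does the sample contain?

3.314 g

n(HCl) per titration = 0.03369 × 0.2342 = 7.890 × 10^-3 mol
n(NaHCO3) in each aliquot = 7.890 × 10^-3 mol (1:1 ratio)
n(NaHCO3) in the whole flask = 7.890 × 10^-3 × 100.0/20.00 = 0.03945 mol
mass of NaHCO3 = 0.03945 × 84.01 = 3.314 g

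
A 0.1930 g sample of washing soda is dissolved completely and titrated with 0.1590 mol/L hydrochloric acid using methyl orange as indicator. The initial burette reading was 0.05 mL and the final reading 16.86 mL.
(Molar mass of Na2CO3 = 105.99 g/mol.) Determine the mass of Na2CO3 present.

0.1416 g

Na2CO3 + 2 HCl → 2 NaCl + H2O + CO2
n(HCl) = 0.01681 L × 0.1590 mol/L = 2.673 × 10^-3 mol
From the 1:2 ratio, n(Na2CO3) = 1/2 × 2.673 × 10^-3 = 1.336 × 10^-3 mol
mass of Na2CO3 = 1.336 × 10^-3 × 105.99 g/mol = 0.1416 g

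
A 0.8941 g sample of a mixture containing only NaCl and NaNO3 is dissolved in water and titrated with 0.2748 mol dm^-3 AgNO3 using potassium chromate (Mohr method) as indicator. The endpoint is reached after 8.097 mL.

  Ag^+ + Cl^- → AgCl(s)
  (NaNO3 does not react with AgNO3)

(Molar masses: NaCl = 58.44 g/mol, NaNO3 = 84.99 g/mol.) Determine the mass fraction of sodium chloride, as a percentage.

14.54 %

n(AgNO3) = 0.008097 × 0.2748 = 2.225 × 10^-3 mol
Let x = n(NaCl), y = n(NaNO3).
Titrant: 1x = 2.225 × 10^-3;  mass: 58.44x + 84.99y = 0.8941
Solving, x = 2.225 × 10^-3 mol, y = 8.990 × 10^-3 mol
mass of NaCl = 2.225 × 10^-3 × 58.44 = 0.1300 g
% NaCl = 0.1300 / 0.8941 × 100 = 14.54 %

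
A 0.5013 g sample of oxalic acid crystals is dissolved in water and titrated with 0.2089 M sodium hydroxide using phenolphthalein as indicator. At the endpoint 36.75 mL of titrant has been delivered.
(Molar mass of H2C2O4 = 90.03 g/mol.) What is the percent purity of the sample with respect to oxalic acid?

68.94 %

H2C2O4 + 2 NaOH → Na2C2O4 + 2 H2O
n(NaOH) = 0.03675 L × 0.2089 mol/L = 7.677 × 10^-3 mol
From the 1:2 ratio, n(H2C2O4) = 1/2 × 7.677 × 10^-3 = 3.839 × 10^-3 mol
mass of H2C2O4 = 3.839 × 10^-3 × 90.03 g/mol = 0.3456 g
% H2C2O4 = 0.3456 / 0.5013 × 100 = 68.94 %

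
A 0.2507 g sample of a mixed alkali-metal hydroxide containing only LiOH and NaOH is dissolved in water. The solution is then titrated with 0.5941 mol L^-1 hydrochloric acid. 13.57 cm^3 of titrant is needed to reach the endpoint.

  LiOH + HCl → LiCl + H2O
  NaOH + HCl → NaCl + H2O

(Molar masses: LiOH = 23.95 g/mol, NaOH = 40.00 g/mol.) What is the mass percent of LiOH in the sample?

42.72 %

n(HCl) = 0.01357 × 0.5941 = 8.062 × 10^-3 mol
Let x = n(LiOH), y = n(NaOH).
Titrant: 1x + 1y = 8.062 × 10^-3;  mass: 23.95x + 40.00y = 0.2507
Solving, x = 4.472 × 10^-3 mol, y = 3.590 × 10^-3 mol
mass of LiOH = 4.472 × 10^-3 × 23.95 = 0.1071 g
% LiOH = 0.1071 / 0.2507 × 100 = 42.72 %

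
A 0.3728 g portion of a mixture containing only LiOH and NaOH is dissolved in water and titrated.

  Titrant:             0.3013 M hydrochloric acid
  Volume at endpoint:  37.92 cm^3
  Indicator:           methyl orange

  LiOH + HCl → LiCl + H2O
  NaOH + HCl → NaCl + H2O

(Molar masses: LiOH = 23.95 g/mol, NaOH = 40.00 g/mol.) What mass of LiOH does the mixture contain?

0.1257 g

n(HCl) = 0.03792 × 0.3013 = 0.01143 mol
Let x = n(LiOH), y = n(NaOH).
Titrant: 1x + 1y = 0.01143;  mass: 23.95x + 40.00y = 0.3728
Solving, x = 5.247 × 10^-3 mol, y = 6.178 × 10^-3 mol
mass of LiOH = 5.247 × 10^-3 × 23.95 = 0.1257 g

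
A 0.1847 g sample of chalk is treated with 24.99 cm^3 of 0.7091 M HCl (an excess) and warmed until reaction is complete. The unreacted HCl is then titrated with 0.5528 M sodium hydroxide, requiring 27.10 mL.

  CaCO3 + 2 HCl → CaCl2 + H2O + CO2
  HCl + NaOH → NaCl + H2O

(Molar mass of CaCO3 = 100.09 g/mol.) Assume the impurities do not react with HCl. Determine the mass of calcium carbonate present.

n(HCl) added = 0.02499 × 0.7091 = 0.01772 mol
n(NaOH) used in back-titration = 0.02710 × 0.5528 = 0.01498 mol
n(HCl) left over = 0.01498 mol (1:1 ratio)
n(HCl) consumed by analyte = 0.01772 − 0.01498 = 2.740 × 10^-3 mol
From the 1:2 ratio, n(CaCO3) = 1/2 × 2.740 × 10^-3 = 1.370 × 10^-3 mol
mass of CaCO3 = 1.370 × 10^-3 × 100.09 = 0.1371 g

0.1371 g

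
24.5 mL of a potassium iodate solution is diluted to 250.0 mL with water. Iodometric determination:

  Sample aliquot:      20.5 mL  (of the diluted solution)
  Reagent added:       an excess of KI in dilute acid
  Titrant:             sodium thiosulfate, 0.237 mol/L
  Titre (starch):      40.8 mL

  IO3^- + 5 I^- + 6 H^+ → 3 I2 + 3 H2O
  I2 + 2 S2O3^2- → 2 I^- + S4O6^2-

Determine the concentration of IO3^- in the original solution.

n(S2O3^2-) = 0.0408 × 0.237 = 9.67 × 10^-3 mol
n(I2) = n(S2O3^2-)/2 = 4.83 × 10^-3 mol
From the 1:3 ratio, n(IO3^-) in the aliquot = 1/3 × 4.83 × 10^-3 = 1.61 × 10^-3 mol
[IO3^-]_dilute = 1.61 × 10^-3 / 0.0205 = 0.0786 mol/L
[IO3^-]_original = 0.0786 × 250.0/24.5 = 0.802 mol/L

0.802 mol/L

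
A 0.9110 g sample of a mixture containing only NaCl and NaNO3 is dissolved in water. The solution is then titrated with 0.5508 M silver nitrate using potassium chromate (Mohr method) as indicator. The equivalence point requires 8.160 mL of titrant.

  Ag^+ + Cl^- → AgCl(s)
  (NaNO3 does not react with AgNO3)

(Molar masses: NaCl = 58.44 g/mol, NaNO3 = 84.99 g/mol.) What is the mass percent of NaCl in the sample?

28.83 %

n(AgNO3) = 0.008160 × 0.5508 = 4.495 × 10^-3 mol
Let x = n(NaCl), y = n(NaNO3).
Titrant: 1x = 4.495 × 10^-3;  mass: 58.44x + 84.99y = 0.9110
Solving, x = 4.495 × 10^-3 mol, y = 7.628 × 10^-3 mol
mass of NaCl = 4.495 × 10^-3 × 58.44 = 0.2627 g
% NaCl = 0.2627 / 0.9110 × 100 = 28.83 %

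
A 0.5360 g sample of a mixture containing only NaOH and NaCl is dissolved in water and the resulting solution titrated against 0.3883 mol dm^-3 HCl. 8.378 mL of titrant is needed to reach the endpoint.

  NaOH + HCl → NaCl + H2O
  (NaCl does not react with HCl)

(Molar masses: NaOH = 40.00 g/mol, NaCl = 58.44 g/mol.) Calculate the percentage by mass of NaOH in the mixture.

n(HCl) = 0.008378 × 0.3883 = 3.253 × 10^-3 mol
Let x = n(NaOH), y = n(NaCl).
Titrant: 1x = 3.253 × 10^-3;  mass: 40.00x + 58.44y = 0.5360
Solving, x = 3.253 × 10^-3 mol, y = 6.945 × 10^-3 mol
mass of NaOH = 3.253 × 10^-3 × 40.00 = 0.1301 g
% NaOH = 0.1301 / 0.5360 × 100 = 24.28 %

24.28 %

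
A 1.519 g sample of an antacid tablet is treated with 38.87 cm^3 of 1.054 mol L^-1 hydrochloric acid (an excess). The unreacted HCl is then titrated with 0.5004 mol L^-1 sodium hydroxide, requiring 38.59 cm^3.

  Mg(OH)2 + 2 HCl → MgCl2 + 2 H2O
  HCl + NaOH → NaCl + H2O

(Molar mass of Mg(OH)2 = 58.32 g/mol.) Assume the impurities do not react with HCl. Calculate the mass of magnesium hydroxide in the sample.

0.6316 g

n(HCl) added = 0.03887 × 1.054 = 0.04097 mol
n(NaOH) used in back-titration = 0.03859 × 0.5004 = 0.01931 mol
n(HCl) left over = 0.01931 mol (1:1 ratio)
n(HCl) consumed by analyte = 0.04097 − 0.01931 = 0.02166 mol
From the 1:2 ratio, n(Mg(OH)2) = 1/2 × 0.02166 = 0.01083 mol
mass of Mg(OH)2 = 0.01083 × 58.32 = 0.6316 g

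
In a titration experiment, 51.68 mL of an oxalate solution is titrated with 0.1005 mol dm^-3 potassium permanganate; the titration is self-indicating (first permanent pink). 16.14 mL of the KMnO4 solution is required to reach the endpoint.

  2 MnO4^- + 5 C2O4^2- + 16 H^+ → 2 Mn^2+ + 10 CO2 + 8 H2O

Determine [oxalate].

n(KMnO4) = 0.01614 L × 0.1005 mol/L = 1.622 × 10^-3 mol
From the 5:2 mole ratio, n(C2O4^2-) = 5/2 × 1.622 × 10^-3 = 4.055 × 10^-3 mol
[C2O4^2-] = 4.055 × 10^-3 mol / 0.05168 L = 0.07847 mol/L

0.07847 mol/L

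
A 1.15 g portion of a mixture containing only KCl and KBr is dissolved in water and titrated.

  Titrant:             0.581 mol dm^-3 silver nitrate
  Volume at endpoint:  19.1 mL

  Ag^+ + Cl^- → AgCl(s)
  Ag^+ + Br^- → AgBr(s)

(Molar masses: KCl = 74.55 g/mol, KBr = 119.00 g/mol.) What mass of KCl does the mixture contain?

0.286 g

n(AgNO3) = 0.0191 × 0.581 = 0.0111 mol
Let x = n(KCl), y = n(KBr).
Titrant: 1x + 1y = 0.0111;  mass: 74.55x + 119.00y = 1.15
Solving, x = 3.84 × 10^-3 mol, y = 7.26 × 10^-3 mol
mass of KCl = 3.84 × 10^-3 × 74.55 = 0.286 g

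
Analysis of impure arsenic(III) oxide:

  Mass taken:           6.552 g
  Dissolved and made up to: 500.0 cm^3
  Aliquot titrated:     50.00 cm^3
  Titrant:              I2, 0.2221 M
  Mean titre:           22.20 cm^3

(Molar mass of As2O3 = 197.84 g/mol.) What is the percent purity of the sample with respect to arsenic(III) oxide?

As2O3 + 2 I2 + 2 H2O → As2O5 + 4 HI
n(I2) per titration = 0.02220 × 0.2221 = 4.931 × 10^-3 mol
From the 1:2 ratio, n(As2O3) in each aliquot = 1/2 × 4.931 × 10^-3 = 2.465 × 10^-3 mol
n(As2O3) in the whole flask = 2.465 × 10^-3 × 500.0/50.00 = 0.02465 mol
mass of As2O3 = 0.02465 × 197.84 = 4.877 g
% As2O3 = 4.877 / 6.552 × 100 = 74.44 %

74.44 %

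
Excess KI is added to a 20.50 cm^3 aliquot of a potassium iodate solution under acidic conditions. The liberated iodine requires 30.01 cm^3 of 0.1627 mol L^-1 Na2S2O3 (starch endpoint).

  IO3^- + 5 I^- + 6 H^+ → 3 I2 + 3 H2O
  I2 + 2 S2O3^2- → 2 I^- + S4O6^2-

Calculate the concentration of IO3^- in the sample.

n(S2O3^2-) = 0.03001 × 0.1627 = 4.883 × 10^-3 mol
n(I2) = n(S2O3^2-)/2 = 2.441 × 10^-3 mol
From the 1:3 ratio, n(IO3^-) in the aliquot = 1/3 × 2.441 × 10^-3 = 8.138 × 10^-4 mol
[IO3^-] = 8.138 × 10^-4 / 0.02050 = 0.03970 mol/L

0.03970 mol/L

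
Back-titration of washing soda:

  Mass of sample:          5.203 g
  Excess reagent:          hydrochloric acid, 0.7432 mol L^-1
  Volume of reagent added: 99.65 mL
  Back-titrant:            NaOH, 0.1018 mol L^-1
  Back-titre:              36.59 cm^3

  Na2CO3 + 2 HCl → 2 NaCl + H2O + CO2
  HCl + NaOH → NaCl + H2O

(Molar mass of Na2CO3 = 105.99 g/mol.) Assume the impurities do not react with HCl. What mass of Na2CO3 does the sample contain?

3.727 g

n(HCl) added = 0.09965 × 0.7432 = 0.07406 mol
n(NaOH) used in back-titration = 0.03659 × 0.1018 = 3.725 × 10^-3 mol
n(HCl) left over = 3.725 × 10^-3 mol (1:1 ratio)
n(HCl) consumed by analyte = 0.07406 − 3.725 × 10^-3 = 0.07034 mol
From the 1:2 ratio, n(Na2CO3) = 1/2 × 0.07034 = 0.03517 mol
mass of Na2CO3 = 0.03517 × 105.99 = 3.727 g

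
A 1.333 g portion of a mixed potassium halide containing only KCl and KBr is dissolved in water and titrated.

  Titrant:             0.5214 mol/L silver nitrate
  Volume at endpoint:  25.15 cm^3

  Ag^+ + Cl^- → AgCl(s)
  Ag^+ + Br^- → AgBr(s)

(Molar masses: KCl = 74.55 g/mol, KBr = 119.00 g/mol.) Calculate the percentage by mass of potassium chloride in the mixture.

n(AgNO3) = 0.02515 × 0.5214 = 0.01311 mol
Let x = n(KCl), y = n(KBr).
Titrant: 1x + 1y = 0.01311;  mass: 74.55x + 119.00y = 1.333
Solving, x = 5.117 × 10^-3 mol, y = 7.996 × 10^-3 mol
mass of KCl = 5.117 × 10^-3 × 74.55 = 0.3815 g
% KCl = 0.3815 / 1.333 × 100 = 28.62 %

28.62 %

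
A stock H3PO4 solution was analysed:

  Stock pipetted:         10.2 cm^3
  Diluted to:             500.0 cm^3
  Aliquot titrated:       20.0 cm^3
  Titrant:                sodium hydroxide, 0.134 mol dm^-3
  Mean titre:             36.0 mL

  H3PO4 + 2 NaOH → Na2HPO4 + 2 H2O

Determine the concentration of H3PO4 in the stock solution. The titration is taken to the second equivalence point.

n(NaOH) = 0.0360 × 0.134 = 4.82 × 10^-3 mol
From the 1:2 ratio, n(H3PO4) in the aliquot = 1/2 × 4.82 × 10^-3 = 2.41 × 10^-3 mol
[H3PO4]_dilute = 2.41 × 10^-3 / 0.0200 = 0.121 mol/L
Dilution factor = 500.0 / 10.2 = 49.02
[H3PO4]_stock = 0.121 × 49.02 = 5.91 mol/L

5.91 mol/L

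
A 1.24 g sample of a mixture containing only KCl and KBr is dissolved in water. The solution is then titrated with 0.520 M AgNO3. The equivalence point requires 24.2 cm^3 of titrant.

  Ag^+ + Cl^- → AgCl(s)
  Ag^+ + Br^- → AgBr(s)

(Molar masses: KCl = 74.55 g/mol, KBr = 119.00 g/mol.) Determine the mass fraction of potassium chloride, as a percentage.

34.8 %

n(AgNO3) = 0.0242 × 0.520 = 0.0126 mol
Let x = n(KCl), y = n(KBr).
Titrant: 1x + 1y = 0.0126;  mass: 74.55x + 119.00y = 1.24
Solving, x = 5.79 × 10^-3 mol, y = 6.79 × 10^-3 mol
mass of KCl = 5.79 × 10^-3 × 74.55 = 0.432 g
% KCl = 0.432 / 1.24 × 100 = 34.8 %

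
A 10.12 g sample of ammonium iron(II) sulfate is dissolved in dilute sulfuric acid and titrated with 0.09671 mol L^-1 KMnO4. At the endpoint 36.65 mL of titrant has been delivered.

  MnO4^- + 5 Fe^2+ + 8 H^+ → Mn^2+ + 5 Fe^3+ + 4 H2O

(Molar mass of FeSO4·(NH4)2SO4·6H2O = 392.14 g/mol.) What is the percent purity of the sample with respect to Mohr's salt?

n(KMnO4) = 0.03665 L × 0.09671 mol/L = 3.544 × 10^-3 mol
From the 5:1 ratio, n(FeSO4·(NH4)2SO4·6H2O) = 5/1 × 3.544 × 10^-3 = 0.01772 mol
mass of FeSO4·(NH4)2SO4·6H2O = 0.01772 × 392.14 g/mol = 6.950 g
% FeSO4·(NH4)2SO4·6H2O = 6.950 / 10.12 × 100 = 68.67 %

68.67 %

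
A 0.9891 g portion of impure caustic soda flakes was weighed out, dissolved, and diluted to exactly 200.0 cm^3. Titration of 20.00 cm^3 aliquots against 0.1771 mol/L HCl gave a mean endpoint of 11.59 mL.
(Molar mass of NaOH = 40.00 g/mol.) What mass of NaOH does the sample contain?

0.8210 g

NaOH + HCl → NaCl + H2O
n(HCl) per titration = 0.01159 × 0.1771 = 2.053 × 10^-3 mol
n(NaOH) in each aliquot = 2.053 × 10^-3 mol (1:1 ratio)
n(NaOH) in the whole flask = 2.053 × 10^-3 × 200.0/20.00 = 0.02053 mol
mass of NaOH = 0.02053 × 40.00 = 0.8210 g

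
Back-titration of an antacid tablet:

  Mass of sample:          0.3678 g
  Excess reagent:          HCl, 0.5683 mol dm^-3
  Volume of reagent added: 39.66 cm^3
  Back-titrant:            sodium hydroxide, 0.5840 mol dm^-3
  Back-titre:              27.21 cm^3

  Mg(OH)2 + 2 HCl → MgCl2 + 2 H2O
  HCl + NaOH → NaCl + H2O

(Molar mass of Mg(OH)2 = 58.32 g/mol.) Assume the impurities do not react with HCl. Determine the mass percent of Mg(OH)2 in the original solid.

n(HCl) added = 0.03966 × 0.5683 = 0.02254 mol
n(NaOH) used in back-titration = 0.02721 × 0.5840 = 0.01589 mol
n(HCl) left over = 0.01589 mol (1:1 ratio)
n(HCl) consumed by analyte = 0.02254 − 0.01589 = 6.648 × 10^-3 mol
From the 1:2 ratio, n(Mg(OH)2) = 1/2 × 6.648 × 10^-3 = 3.324 × 10^-3 mol
mass of Mg(OH)2 = 3.324 × 10^-3 × 58.32 = 0.1939 g
% Mg(OH)2 = 0.1939 / 0.3678 × 100 = 52.71 %

52.71 %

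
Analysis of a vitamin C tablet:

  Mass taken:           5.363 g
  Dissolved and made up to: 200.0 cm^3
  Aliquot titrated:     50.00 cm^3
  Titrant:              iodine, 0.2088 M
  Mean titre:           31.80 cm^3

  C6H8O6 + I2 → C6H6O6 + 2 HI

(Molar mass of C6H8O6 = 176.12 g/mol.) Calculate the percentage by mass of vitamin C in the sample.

87.22 %

n(I2) per titration = 0.03180 × 0.2088 = 6.640 × 10^-3 mol
n(C6H8O6) in each aliquot = 6.640 × 10^-3 mol (1:1 ratio)
n(C6H8O6) in the whole flask = 6.640 × 10^-3 × 200.0/50.00 = 0.02656 mol
mass of C6H8O6 = 0.02656 × 176.12 = 4.678 g
% C6H8O6 = 4.678 / 5.363 × 100 = 87.22 %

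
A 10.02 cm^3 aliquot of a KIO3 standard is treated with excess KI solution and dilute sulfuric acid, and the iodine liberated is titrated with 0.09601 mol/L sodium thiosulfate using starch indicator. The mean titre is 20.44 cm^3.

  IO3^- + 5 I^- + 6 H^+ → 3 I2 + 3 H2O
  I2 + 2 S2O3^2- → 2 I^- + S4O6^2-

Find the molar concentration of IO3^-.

n(S2O3^2-) = 0.02044 × 0.09601 = 1.962 × 10^-3 mol
n(I2) = n(S2O3^2-)/2 = 9.812 × 10^-4 mol
From the 1:3 ratio, n(IO3^-) in the aliquot = 1/3 × 9.812 × 10^-4 = 3.271 × 10^-4 mol
[IO3^-] = 3.271 × 10^-4 / 0.01002 = 0.03264 mol/L

0.03264 mol/L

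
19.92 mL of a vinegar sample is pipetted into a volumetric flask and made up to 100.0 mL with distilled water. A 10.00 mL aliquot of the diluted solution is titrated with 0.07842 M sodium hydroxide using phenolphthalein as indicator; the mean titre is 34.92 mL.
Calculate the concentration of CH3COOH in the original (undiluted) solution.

CH3COOH + NaOH → CH3COONa + H2O
n(NaOH) = 0.03492 × 0.07842 = 2.738 × 10^-3 mol
n(CH3COOH) in the aliquot = 2.738 × 10^-3 mol (1:1 ratio)
[CH3COOH]_dilute = 2.738 × 10^-3 / 0.01000 = 0.2738 mol/L
Dilution factor = 100.0 / 19.92 = 5.020
[CH3COOH]_stock = 0.2738 × 5.020 = 1.375 mol/L

1.375 M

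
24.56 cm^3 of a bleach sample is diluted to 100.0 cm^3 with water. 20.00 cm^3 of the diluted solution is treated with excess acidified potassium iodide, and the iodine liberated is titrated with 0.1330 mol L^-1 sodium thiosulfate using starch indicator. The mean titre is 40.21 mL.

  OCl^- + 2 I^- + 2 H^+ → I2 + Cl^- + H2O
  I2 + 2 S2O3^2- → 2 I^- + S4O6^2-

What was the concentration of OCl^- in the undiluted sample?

n(S2O3^2-) = 0.04021 × 0.1330 = 5.348 × 10^-3 mol
n(I2) = n(S2O3^2-)/2 = 2.674 × 10^-3 mol
n(OCl^-) in the aliquot = 2.674 × 10^-3 mol (1:1 ratio)
[OCl^-]_dilute = 2.674 × 10^-3 / 0.02000 = 0.1337 mol/L
[OCl^-]_original = 0.1337 × 100.0/24.56 = 0.5444 mol/L

0.5444 mol/L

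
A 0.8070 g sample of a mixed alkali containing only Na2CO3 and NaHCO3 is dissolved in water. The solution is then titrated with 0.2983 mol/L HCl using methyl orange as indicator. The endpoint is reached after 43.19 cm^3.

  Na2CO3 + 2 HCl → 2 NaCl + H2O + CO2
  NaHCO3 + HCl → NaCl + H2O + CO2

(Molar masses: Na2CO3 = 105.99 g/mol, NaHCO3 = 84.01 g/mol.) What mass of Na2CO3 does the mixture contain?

0.4705 g

n(HCl) = 0.04319 × 0.2983 = 0.01288 mol
Let x = n(Na2CO3), y = n(NaHCO3).
Titrant: 2x + 1y = 0.01288;  mass: 105.99x + 84.01y = 0.8070
Solving, x = 4.439 × 10^-3 mol, y = 4.006 × 10^-3 mol
mass of Na2CO3 = 4.439 × 10^-3 × 105.99 = 0.4705 g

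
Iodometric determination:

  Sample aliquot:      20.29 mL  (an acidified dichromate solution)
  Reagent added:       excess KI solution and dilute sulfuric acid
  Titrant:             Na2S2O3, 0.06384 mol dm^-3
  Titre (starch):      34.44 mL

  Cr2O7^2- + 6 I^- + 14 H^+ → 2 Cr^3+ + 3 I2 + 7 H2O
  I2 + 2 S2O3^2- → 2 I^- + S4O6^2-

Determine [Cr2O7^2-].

0.01806 mol/L

n(S2O3^2-) = 0.03444 × 0.06384 = 2.199 × 10^-3 mol
n(I2) = n(S2O3^2-)/2 = 1.099 × 10^-3 mol
From the 1:3 ratio, n(Cr2O7^2-) in the aliquot = 1/3 × 1.099 × 10^-3 = 3.664 × 10^-4 mol
[Cr2O7^2-] = 3.664 × 10^-4 / 0.02029 = 0.01806 mol/L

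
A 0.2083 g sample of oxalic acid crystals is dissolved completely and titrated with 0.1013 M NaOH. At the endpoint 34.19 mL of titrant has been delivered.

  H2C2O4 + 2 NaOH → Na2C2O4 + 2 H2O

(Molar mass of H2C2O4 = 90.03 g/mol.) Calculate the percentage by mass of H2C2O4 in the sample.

n(NaOH) = 0.03419 L × 0.1013 mol/L = 3.463 × 10^-3 mol
From the 1:2 ratio, n(H2C2O4) = 1/2 × 3.463 × 10^-3 = 1.732 × 10^-3 mol
mass of H2C2O4 = 1.732 × 10^-3 × 90.03 g/mol = 0.1559 g
% H2C2O4 = 0.1559 / 0.2083 × 100 = 74.85 %

74.85 %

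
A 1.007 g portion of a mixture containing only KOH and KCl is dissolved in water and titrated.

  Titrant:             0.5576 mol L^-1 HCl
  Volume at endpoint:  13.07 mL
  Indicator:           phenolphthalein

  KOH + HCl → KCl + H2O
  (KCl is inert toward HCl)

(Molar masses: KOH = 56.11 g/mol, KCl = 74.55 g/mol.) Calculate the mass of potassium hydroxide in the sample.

n(HCl) = 0.01307 × 0.5576 = 7.288 × 10^-3 mol
Let x = n(KOH), y = n(KCl).
Titrant: 1x = 7.288 × 10^-3;  mass: 56.11x + 74.55y = 1.007
Solving, x = 7.288 × 10^-3 mol, y = 8.023 × 10^-3 mol
mass of KOH = 7.288 × 10^-3 × 56.11 = 0.4089 g

0.4089 g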